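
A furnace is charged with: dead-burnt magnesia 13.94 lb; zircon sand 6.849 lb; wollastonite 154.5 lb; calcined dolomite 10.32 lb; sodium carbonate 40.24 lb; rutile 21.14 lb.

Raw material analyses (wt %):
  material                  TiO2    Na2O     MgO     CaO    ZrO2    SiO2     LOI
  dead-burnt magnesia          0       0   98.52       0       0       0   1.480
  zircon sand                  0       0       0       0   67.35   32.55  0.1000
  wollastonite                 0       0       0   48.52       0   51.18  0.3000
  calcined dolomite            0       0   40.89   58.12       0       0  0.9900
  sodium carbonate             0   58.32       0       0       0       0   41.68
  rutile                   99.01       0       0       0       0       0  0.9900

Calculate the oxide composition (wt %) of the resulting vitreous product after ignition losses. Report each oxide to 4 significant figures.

In-progress results appear, rounded to four significant digits, at each printed step. Each numeric step carries exact precision throughout; each reported figure sees exactly one rounding; the derived quantities (LOI, the yield, the six compositions, the totals, glass mass) are computed at exact precision using the weight values for 229.2 lb of glass as written in question or answer.
Mass of each oxide from the mix:
  TiO2: 21.14·0.9901 = 20.93 lb
  Na2O: 40.24·0.5832 = 23.47 lb
  MgO: 13.94·0.9852 + 10.32·0.4089 = 17.95 lb
  CaO: 154.5·0.4852 + 10.32·0.5812 = 80.96 lb
  ZrO2: 6.849·0.6735 = 4.613 lb
  SiO2: 6.849·0.3255 + 154.5·0.5118 = 81.30 lb
LOI: 13.94·0.01480 + 6.849·0.001000 + 154.5·0.003000 + 10.32·0.009900 + 40.24·0.4168 + 21.14·0.009900 = 17.76 lb
Net of LOI, the glass mass = 247.0 − 17.76 = 229.2 lb (the oxide masses sum to this)
wt %: oxide over glass, times 100

Glass mass = 229.2 lb (batch 247.0 − LOI 17.76).
Composition: TiO2 9.131%, Na2O 10.24%, MgO 7.832%, CaO 35.32%, ZrO2 2.012%, SiO2 35.47%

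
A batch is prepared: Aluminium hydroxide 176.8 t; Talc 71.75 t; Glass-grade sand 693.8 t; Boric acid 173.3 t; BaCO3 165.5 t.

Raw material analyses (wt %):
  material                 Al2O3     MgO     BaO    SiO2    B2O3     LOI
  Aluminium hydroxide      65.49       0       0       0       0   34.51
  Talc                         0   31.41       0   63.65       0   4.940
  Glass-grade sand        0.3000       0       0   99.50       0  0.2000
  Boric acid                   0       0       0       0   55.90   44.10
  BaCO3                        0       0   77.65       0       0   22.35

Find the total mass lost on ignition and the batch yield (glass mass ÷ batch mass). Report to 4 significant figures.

LOI loss = 179.4 t; glass = 1102 t; yield = 86.00%

Values along the way are printed rounded to 4 significant digits as written. All internal work runs at exact precision at every stage — every reported number takes a single rounding. Derived quantities, which include the yield, five oxide percentages, LOI, the totals, net glass mass, are re-derived at full float precision, exactly as shown in the problem or the answer, from the batch weights per 1102 t of glass.
Each material's LOI contribution:
  Aluminium hydroxide: 176.8 × 0.3451 = 61.01 t
  Talc: 71.75 × 0.04940 = 3.544 t
  Glass-grade sand: 693.8 × 0.002000 = 1.388 t
  Boric acid: 173.3 × 0.4410 = 76.43 t
  BaCO3: 165.5 × 0.2235 = 36.99 t
Total LOI = 179.4 t
Glass = batch − LOI = 1281 − 179.4 = 1102 t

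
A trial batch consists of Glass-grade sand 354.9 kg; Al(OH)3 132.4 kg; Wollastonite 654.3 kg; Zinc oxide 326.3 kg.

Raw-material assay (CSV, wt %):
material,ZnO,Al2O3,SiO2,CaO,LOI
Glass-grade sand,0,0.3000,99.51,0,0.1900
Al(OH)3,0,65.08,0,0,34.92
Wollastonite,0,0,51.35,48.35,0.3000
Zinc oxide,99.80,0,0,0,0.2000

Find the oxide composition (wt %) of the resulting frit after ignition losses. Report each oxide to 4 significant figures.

Full precision is carried from first step to last — values along the way are shown with 4-significant-figure rounding in the printout. Every reported value sees exactly one rounding. Derived quantities, which include ignition loss, totals, net glass mass, yield, the four compositions, are re-derived in full float precision, as they appear in the question or the answer, from the batch weights on 1418 kg of glass.
What the batch supplies per oxide:
  ZnO: 326.3·0.9980 = 325.6 kg
  Al2O3: 354.9·0.003000 + 132.4·0.6508 = 87.23 kg
  SiO2: 354.9·0.9951 + 654.3·0.5135 = 689.1 kg
  CaO: 654.3·0.4835 = 316.4 kg
LOI: 354.9·0.001900 + 132.4·0.3492 + 654.3·0.003000 + 326.3·0.002000 = 49.52 kg
Resulting glass, batch − LOI: 1468 − 49.52 = 1418 kg (the oxide masses sum to this)
percent by weight: oxide/glass ×100

Glass mass = 1418 kg (batch 1468 − LOI 49.52).
Composition: ZnO 22.96%, Al2O3 6.150%, SiO2 48.59%, CaO 22.30%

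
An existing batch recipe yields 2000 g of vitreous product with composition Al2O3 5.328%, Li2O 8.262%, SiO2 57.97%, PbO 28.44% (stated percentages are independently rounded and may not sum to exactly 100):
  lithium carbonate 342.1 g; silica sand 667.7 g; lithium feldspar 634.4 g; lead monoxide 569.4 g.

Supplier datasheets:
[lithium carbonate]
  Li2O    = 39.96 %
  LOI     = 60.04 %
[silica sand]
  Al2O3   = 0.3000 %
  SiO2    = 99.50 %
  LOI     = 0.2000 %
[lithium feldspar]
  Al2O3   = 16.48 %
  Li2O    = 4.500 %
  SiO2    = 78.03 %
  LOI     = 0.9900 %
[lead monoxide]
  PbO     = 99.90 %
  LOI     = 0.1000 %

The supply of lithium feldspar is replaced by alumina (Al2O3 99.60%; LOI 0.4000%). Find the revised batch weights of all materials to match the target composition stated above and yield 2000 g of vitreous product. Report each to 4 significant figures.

Working values are printed, rounded to 4 significant figures, when written out. Every computation runs at full precision in all steps; each reported result is rounded only once. All derived quantities are rebuilt using the weight values on 2000 g of glass in full float precision (four oxide percentages, LOI, the totals, yield, glass mass), as given in the problem or answer text.
Oxide mass targets, per 2000 g vitreous product:
  Al2O3: 5.328% × 2000 = 106.6 g
  Li2O: 8.262% × 2000 = 165.2 g
  SiO2: 57.97% × 2000 = 1159 g
  PbO: 28.44% × 2000 = 568.8 g
Checking each oxide sum on the weights just shown, for the quoted basis mass (delivered sums recover each target net of answer rounding effects):
  Al2O3: 1165·0.003000 + 103.5·0.9960 = 106.6 g (target 106.6 g)
  Li2O: 413.5·0.3996 = 165.2 g (target 165.2 g)
  SiO2: 1165·0.9950 = 1159 g (target 1159 g)
  PbO: 569.4·0.9990 = 568.8 g (target 568.8 g)
Consistency of the glass mass: whole batch net of LOI = 2000 g (the Σ of target masses is 2000 g; with the basis standing at 2000 g — any gap is answer rounding).
Whole-batch sum: Σ batch = 2251 g; LOI removed, Σ of batch·LOI: 251.6 g; the yield ratio, glass ÷ batch: 88.83%.

Revised batch per 2000 g vitreous product:
  lithium carbonate: 413.5 g
  silica sand: 1165 g
  alumina: 103.5 g
  lead monoxide: 569.4 g
Total batch = 2251 g; LOI loss = 251.6 g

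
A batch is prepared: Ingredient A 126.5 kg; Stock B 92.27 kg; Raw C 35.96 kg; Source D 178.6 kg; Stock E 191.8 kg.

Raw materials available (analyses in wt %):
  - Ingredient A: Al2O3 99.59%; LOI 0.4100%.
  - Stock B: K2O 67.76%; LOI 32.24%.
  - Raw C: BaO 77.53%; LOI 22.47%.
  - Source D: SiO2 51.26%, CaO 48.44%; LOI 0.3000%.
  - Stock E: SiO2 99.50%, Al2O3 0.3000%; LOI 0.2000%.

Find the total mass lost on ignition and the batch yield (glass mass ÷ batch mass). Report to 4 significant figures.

Working values appear rounded off to 4 significant figures on the page — the whole derivation keeps full precision throughout. Every reported result undergoes a single rounding. All derived quantities, which include ignition loss, totals, glass mass, yield, five oxide percentages, are rebuilt at full precision, as given in either problem or answer, from the weighed amounts on 585.9 kg of glass.
Material-by-material LOI:
  Ingredient A: 126.5 × 0.004100 = 0.5187 kg
  Stock B: 92.27 × 0.3224 = 29.75 kg
  Raw C: 35.96 × 0.2247 = 8.080 kg
  Source D: 178.6 × 0.003000 = 0.5358 kg
  Stock E: 191.8 × 0.002000 = 0.3836 kg
Total LOI = 39.27 kg
Glass = batch − LOI = 625.1 − 39.27 = 585.9 kg

LOI loss = 39.27 kg; glass = 585.9 kg; yield = 93.72%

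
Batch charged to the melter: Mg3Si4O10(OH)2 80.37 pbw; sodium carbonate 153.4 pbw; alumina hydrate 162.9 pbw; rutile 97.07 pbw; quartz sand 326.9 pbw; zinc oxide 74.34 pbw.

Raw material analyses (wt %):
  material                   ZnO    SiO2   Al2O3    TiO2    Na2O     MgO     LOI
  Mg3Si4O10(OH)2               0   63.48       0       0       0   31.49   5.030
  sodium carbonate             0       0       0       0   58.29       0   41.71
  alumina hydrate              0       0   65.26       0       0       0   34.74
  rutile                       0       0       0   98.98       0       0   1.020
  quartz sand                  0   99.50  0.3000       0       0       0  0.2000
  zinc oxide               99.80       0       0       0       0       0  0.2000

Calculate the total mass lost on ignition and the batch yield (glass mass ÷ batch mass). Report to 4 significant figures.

Mid-chain values are printed, with 4-significant-figure rounding, between the steps — exact precision is kept through the solve. A single rounding produces each reported number — all derived quantities are recomputed at exact precision (ignition loss, six oxide percentages, net glass mass, the yield, totals) using the weight values per 768.6 pbw of glass, as given in problem or answer.
Material-by-material LOI:
  Mg3Si4O10(OH)2: 80.37 × 0.05030 = 4.043 pbw
  sodium carbonate: 153.4 × 0.4171 = 63.98 pbw
  alumina hydrate: 162.9 × 0.3474 = 56.59 pbw
  rutile: 97.07 × 0.01020 = 0.9901 pbw
  quartz sand: 326.9 × 0.002000 = 0.6538 pbw
  zinc oxide: 74.34 × 0.002000 = 0.1487 pbw
Total LOI = 126.4 pbw
Glass = batch − LOI = 895.0 − 126.4 = 768.6 pbw

LOI loss = 126.4 pbw; glass = 768.6 pbw; yield = 85.88%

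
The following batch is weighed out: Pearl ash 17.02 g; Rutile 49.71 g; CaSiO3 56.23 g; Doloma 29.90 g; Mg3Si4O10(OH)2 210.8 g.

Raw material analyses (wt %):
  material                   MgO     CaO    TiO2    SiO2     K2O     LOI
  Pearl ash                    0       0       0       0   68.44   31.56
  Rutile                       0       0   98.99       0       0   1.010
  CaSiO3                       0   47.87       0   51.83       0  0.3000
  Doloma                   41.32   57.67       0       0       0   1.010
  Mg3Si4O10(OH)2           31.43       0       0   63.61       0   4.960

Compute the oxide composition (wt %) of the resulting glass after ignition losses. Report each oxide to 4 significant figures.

Glass mass = 346.9 g (batch 363.7 − LOI 16.80).
Composition: MgO 22.66%, CaO 12.73%, TiO2 14.19%, SiO2 47.06%, K2O 3.358%

Rounding to four significant digits extends to each working value as shown; all arithmetic maintains exact precision at every stage; exactly one rounding lands on each reported value — all derived quantities are re-derived from the batch weights per 346.9 g of glass in full precision (net glass mass, LOI, the five compositions, yield, the totals), as set out in problem or answer.
Oxide masses out of the charge:
  MgO: 29.90·0.4132 + 210.8·0.3143 = 78.61 g
  CaO: 56.23·0.4787 + 29.90·0.5767 = 44.16 g
  TiO2: 49.71·0.9899 = 49.21 g
  SiO2: 56.23·0.5183 + 210.8·0.6361 = 163.2 g
  K2O: 17.02·0.6844 = 11.65 g
LOI: 17.02·0.3156 + 49.71·0.01010 + 56.23·0.003000 + 29.90·0.01010 + 210.8·0.04960 = 16.80 g
Glass = total batch minus LOI = 363.7 − 16.80 = 346.9 g (the oxide masses sum to this)
each oxide over glass, ×100, is wt %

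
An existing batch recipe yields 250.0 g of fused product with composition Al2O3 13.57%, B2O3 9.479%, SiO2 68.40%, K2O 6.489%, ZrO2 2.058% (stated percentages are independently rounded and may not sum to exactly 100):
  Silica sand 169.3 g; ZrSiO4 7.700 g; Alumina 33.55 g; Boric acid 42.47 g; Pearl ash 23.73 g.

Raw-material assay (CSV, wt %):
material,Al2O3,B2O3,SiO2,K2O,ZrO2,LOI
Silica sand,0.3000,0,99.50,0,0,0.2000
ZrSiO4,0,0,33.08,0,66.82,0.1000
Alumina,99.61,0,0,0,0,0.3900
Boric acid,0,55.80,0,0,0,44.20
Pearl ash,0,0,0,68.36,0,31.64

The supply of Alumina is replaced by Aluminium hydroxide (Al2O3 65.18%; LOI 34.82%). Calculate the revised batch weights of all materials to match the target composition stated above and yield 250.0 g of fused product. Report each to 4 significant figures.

Revised batch per 250.0 g fused product:
  Silica sand: 169.3 g
  ZrSiO4: 7.700 g
  Aluminium hydroxide: 51.27 g
  Boric acid: 42.47 g
  Pearl ash: 23.73 g
Total batch = 294.5 g; LOI loss = 44.48 g

The working math holds full float precision at all times; mid-chain values are displayed (rounded to 4 significant digits) when written out — each reported value sees exactly one rounding. All derived quantities (the five compositions, ignition loss, totals, the yield, net glass mass) are carried starting from the weights at 250.0 g of glass at exact precision, precisely as stated by either problem or answer.
Oxide mass targets, per 250.0 g fused product:
  Al2O3: 13.57% × 250.0 = 33.92 g
  B2O3: 9.479% × 250.0 = 23.70 g
  SiO2: 68.40% × 250.0 = 171.0 g
  K2O: 6.489% × 250.0 = 16.22 g
  ZrO2: 2.058% × 250.0 = 5.145 g
Per-oxide balance check applying the batch weights above, against the basis in use (oxide sums agree with the targets net of answer rounding effects):
  Al2O3: 169.3·0.003000 + 51.27·0.6518 = 33.93 g (target 33.92 g)
  B2O3: 42.47·0.5580 = 23.70 g (target 23.70 g)
  SiO2: 169.3·0.9950 + 7.700·0.3308 = 171.0 g (target 171.0 g)
  K2O: 23.73·0.6836 = 16.22 g (target 16.22 g)
  ZrO2: 7.700·0.6682 = 5.145 g (target 5.145 g)
Glass-mass sanity pass: whole batch net of LOI = 250.0 g (the Σ of target masses is 250.0 g; versus the stated basis of 250.0 g — gaps are rounding artifacts).
Adding the batch up: Σ batch = 294.5 g; LOI removed, Σ of batch·LOI: 44.48 g; yield = glass ÷ total batch = 84.90%.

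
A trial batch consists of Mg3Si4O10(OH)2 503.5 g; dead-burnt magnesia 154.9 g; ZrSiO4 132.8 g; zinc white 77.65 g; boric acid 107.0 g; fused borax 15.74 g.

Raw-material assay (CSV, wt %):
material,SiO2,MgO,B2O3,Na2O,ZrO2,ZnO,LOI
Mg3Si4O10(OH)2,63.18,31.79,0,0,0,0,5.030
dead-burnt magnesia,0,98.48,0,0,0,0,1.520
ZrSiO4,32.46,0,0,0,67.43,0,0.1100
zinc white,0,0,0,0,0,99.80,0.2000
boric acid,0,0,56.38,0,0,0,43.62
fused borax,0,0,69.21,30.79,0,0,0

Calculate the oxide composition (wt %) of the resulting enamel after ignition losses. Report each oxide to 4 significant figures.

Glass mass = 916.9 g (batch 991.6 − LOI 74.66).
Composition: SiO2 39.39%, MgO 34.09%, B2O3 7.767%, Na2O 0.5285%, ZrO2 9.766%, ZnO 8.451%

The working math holds exact precision at all times. The intermediate values are displayed (rounded to four significant digits) alongside each step; exactly one rounding goes into each reported figure. Derived quantities (yield, ignition loss, net glass mass, six oxide percentages, the totals) are computed starting from the weights on 916.9 g of glass at exact precision, precisely as stated by either problem or answer.
Delivered oxide masses:
  SiO2: 503.5·0.6318 + 132.8·0.3246 = 361.2 g
  MgO: 503.5·0.3179 + 154.9·0.9848 = 312.6 g
  B2O3: 107.0·0.5638 + 15.74·0.6921 = 71.22 g
  Na2O: 15.74·0.3079 = 4.846 g
  ZrO2: 132.8·0.6743 = 89.55 g
  ZnO: 77.65·0.9980 = 77.49 g
LOI: 503.5·0.05030 + 154.9·0.01520 + 132.8·0.001100 + 77.65·0.002000 + 107.0·0.4362 = 74.66 g
batch − LOI leaves glass = 991.6 − 74.66 = 916.9 g (equal to the oxide-mass sum)
each wt % is 100 × oxide ÷ glass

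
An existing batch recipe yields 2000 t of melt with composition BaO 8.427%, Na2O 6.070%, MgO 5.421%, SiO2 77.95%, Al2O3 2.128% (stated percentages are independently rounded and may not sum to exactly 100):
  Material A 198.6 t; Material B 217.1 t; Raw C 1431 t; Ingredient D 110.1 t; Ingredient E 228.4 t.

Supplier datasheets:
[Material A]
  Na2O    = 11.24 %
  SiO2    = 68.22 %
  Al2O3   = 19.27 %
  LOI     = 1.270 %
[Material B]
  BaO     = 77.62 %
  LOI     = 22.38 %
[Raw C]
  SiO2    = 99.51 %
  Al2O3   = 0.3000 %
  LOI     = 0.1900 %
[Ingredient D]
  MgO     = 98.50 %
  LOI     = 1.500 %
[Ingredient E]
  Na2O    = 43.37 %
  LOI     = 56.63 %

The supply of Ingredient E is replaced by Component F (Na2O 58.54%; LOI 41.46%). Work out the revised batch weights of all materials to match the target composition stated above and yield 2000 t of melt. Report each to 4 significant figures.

All arithmetic runs at full precision at all times. Values along the way are shown, rounded to four significant figures, alongside each step; every reported result takes just one rounding; derived quantities (the totals, yield, ignition loss, glass mass, five oxide percentages) are rebuilt from the batch weights for 2000 t of glass in full float precision as quoted within the problem or answer text.
Target oxide masses per 2000 t melt:
  BaO: 8.427% × 2000 = 168.5 t
  Na2O: 6.070% × 2000 = 121.4 t
  MgO: 5.421% × 2000 = 108.4 t
  SiO2: 77.95% × 2000 = 1559 t
  Al2O3: 2.128% × 2000 = 42.56 t
Verifying the oxide balance applying the batch weights above, on the stated basis (delivered sums recover each target up to rounding of the answer):
  BaO: 217.1·0.7762 = 168.5 t (target 168.5 t)
  Na2O: 198.6·0.1124 + 169.2·0.5854 = 121.4 t (target 121.4 t)
  MgO: 110.1·0.9850 = 108.4 t (target 108.4 t)
  SiO2: 198.6·0.6822 + 1431·0.9951 = 1559 t (target 1559 t)
  Al2O3: 198.6·0.1927 + 1431·0.003000 = 42.56 t (target 42.56 t)
Mass balance on the glass: batch total minus LOI = 2000 t (the targets, summed, come to 2000 t; the stated basis being 2000 t — rounding explains the deltas).
Batch grand total — Σ batch = 2126 t; Σ batch·LOI gives LOI loss = 125.6 t; the yield ratio, glass ÷ batch: 94.09%.

Revised batch per 2000 t melt:
  Material A: 198.6 t
  Material B: 217.1 t
  Raw C: 1431 t
  Ingredient D: 110.1 t
  Component F: 169.2 t
Total batch = 2126 t; LOI loss = 125.6 t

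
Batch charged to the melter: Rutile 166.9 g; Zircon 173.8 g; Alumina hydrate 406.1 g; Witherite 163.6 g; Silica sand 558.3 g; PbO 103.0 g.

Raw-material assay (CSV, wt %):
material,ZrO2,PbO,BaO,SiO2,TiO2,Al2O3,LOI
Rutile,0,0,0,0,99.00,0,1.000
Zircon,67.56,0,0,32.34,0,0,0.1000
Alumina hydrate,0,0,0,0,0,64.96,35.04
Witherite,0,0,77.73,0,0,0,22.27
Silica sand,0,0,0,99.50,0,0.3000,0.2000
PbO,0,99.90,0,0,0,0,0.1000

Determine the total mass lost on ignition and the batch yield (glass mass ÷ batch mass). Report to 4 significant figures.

LOI loss = 181.8 g; glass = 1390 g; yield = 88.43%

Intermediates are printed, rounded to 4 significant digits, within the worked lines; full precision is held through every step. Every reported result carries a single rounding; derived quantities (the six compositions, the totals, glass mass, yield, ignition loss) are re-derived in exact precision starting from the weights for 1390 g of glass, exactly as shown in question or answer.
Loss on ignition, line by line:
  Rutile: 166.9 × 0.01000 = 1.669 g
  Zircon: 173.8 × 0.001000 = 0.1738 g
  Alumina hydrate: 406.1 × 0.3504 = 142.3 g
  Witherite: 163.6 × 0.2227 = 36.43 g
  Silica sand: 558.3 × 0.002000 = 1.117 g
  PbO: 103.0 × 0.001000 = 0.1030 g
Total LOI = 181.8 g
Glass = batch − LOI = 1572 − 181.8 = 1390 g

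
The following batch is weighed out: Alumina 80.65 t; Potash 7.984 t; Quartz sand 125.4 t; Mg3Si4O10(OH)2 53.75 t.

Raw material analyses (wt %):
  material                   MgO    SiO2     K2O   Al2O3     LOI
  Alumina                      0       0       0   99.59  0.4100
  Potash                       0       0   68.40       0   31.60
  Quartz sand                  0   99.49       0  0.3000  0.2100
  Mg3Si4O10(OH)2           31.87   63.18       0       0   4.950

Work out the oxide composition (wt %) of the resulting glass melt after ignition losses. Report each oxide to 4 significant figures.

Glass mass = 262.0 t (batch 267.8 − LOI 5.778).
Composition: MgO 6.538%, SiO2 60.58%, K2O 2.084%, Al2O3 30.80%

In-progress results are displayed rounded off to 4 significant figures across the worked steps. All arithmetic maintains full float precision at every stage; a single rounding finalizes each reported value; derived quantities (the four compositions, LOI, yield, glass mass, the totals) are re-derived from the batch weights for 262.0 t of glass in exact precision as written in the problem or answer text.
Oxide-by-oxide delivered mass:
  MgO: 53.75·0.3187 = 17.13 t
  SiO2: 125.4·0.9949 + 53.75·0.6318 = 158.7 t
  K2O: 7.984·0.6840 = 5.461 t
  Al2O3: 80.65·0.9959 + 125.4·0.003000 = 80.70 t
LOI: 80.65·0.004100 + 7.984·0.3160 + 125.4·0.002100 + 53.75·0.04950 = 5.778 t
Glass = total batch minus LOI = 267.8 − 5.778 = 262.0 t (the oxide masses sum to this)
percent by weight: oxide/glass ×100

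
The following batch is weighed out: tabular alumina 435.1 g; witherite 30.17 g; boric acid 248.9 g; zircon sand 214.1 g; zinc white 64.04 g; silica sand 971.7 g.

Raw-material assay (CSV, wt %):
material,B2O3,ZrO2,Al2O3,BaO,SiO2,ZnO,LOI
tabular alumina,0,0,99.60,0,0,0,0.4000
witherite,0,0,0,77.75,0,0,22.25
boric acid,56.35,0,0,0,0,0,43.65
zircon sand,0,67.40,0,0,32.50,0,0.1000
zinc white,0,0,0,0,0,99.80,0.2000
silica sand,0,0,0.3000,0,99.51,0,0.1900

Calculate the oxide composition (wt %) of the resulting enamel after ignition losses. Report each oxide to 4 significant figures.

Glass mass = 1845 g (batch 1964 − LOI 119.3).
Composition: B2O3 7.603%, ZrO2 7.822%, Al2O3 23.65%, BaO 1.272%, SiO2 56.19%, ZnO 3.465%

The working math keeps full precision from first step to last; mid-chain values appear, rounded to four significant digits, at each printed step — each reported number takes a single rounding. All derived quantities, which include the totals, six oxide percentages, LOI, glass mass, the yield, are rebuilt at full precision, exactly as printed in the question or the answer, using the weight values for 1845 g of glass.
Oxide-by-oxide delivered mass:
  B2O3: 248.9·0.5635 = 140.3 g
  ZrO2: 214.1·0.6740 = 144.3 g
  Al2O3: 435.1·0.9960 + 971.7·0.003000 = 436.3 g
  BaO: 30.17·0.7775 = 23.46 g
  SiO2: 214.1·0.3250 + 971.7·0.9951 = 1037 g
  ZnO: 64.04·0.9980 = 63.91 g
LOI: 435.1·0.004000 + 30.17·0.2225 + 248.9·0.4365 + 214.1·0.001000 + 64.04·0.002000 + 971.7·0.001900 = 119.3 g
Resulting glass, batch − LOI: 1964 − 119.3 = 1845 g (= Σ oxide masses)
oxide / glass × 100 gives the wt %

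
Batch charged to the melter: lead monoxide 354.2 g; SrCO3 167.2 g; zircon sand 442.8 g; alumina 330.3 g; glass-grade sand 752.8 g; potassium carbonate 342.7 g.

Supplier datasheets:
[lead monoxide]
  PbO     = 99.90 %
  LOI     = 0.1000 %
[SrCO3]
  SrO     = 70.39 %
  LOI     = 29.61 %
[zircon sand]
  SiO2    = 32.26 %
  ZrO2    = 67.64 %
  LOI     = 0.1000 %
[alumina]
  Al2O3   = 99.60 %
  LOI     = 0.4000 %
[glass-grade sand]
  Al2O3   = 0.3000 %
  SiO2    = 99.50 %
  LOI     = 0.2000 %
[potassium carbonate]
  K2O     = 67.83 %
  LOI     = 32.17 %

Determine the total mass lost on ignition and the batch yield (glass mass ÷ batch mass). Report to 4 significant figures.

The intermediate values are shown rounded to four significant figures in the working; each numeric step keeps full precision in all steps — every reported number is rounded just once; all derived quantities are computed using the weight values on 2227 g of glass at full precision (totals, the six compositions, ignition loss, net glass mass, the yield), precisely as stated by the problem or the answer.
LOI of each material in turn:
  lead monoxide: 354.2 × 0.001000 = 0.3542 g
  SrCO3: 167.2 × 0.2961 = 49.51 g
  zircon sand: 442.8 × 0.001000 = 0.4428 g
  alumina: 330.3 × 0.004000 = 1.321 g
  glass-grade sand: 752.8 × 0.002000 = 1.506 g
  potassium carbonate: 342.7 × 0.3217 = 110.2 g
Total LOI = 163.4 g
Glass = batch − LOI = 2390 − 163.4 = 2227 g

LOI loss = 163.4 g; glass = 2227 g; yield = 93.16%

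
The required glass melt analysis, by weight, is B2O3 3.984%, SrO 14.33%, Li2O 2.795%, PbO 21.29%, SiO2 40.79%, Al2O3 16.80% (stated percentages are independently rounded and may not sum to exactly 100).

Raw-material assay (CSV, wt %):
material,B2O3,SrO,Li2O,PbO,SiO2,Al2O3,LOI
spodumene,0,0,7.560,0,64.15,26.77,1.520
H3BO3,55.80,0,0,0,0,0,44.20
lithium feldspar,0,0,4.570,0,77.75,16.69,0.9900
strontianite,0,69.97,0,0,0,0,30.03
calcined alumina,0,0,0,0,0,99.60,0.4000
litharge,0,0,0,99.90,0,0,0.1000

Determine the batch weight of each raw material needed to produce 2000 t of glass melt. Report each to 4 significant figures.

The intermediate values are printed rounded to 4 significant digits alongside each step. The working math carries exact precision at each step. Each reported figure undergoes a single rounding — derived quantities, which include the yield, ignition loss, glass mass, six oxide percentages, totals, are recomputed at full float precision, exactly as printed in the problem or answer text, from the batch weights for 2000 t of glass.
Oxide-by-oxide targets in 2000 t glass melt:
  B2O3: 3.984% × 2000 = 79.68 t
  SrO: 14.33% × 2000 = 286.6 t
  Li2O: 2.795% × 2000 = 55.90 t
  PbO: 21.29% × 2000 = 425.8 t
  SiO2: 40.79% × 2000 = 815.8 t
  Al2O3: 16.80% × 2000 = 336.0 t
Sums-versus-targets review on the weights just shown, versus the basis set out (sum by sum, the targets are met inside rounding margins):
  B2O3: 142.8·0.5580 = 79.68 t (target 79.68 t)
  SrO: 409.6·0.6997 = 286.6 t (target 286.6 t)
  Li2O: 209.8·0.07560 + 876.2·0.04570 = 55.90 t (target 55.90 t)
  PbO: 426.2·0.9990 = 425.8 t (target 425.8 t)
  SiO2: 209.8·0.6415 + 876.2·0.7775 = 815.8 t (target 815.8 t)
  Al2O3: 209.8·0.2677 + 876.2·0.1669 + 134.1·0.9960 = 336.0 t (target 336.0 t)
Glass mass check: batch Σ − ignition loss = 2000 t (targets for the oxides total 2000 t; against the stated basis, 2000 t — gaps are rounding artifacts).
Summing the batch: Σ batch = 2199 t; loss to ignition Σ batch·LOI = 198.9 t; yield = glass ÷ total batch = 90.95%.

Batch per 2000 t glass melt:
  spodumene: 209.8 t
  H3BO3: 142.8 t
  lithium feldspar: 876.2 t
  strontianite: 409.6 t
  calcined alumina: 134.1 t
  litharge: 426.2 t
Total batch = 2199 t; LOI loss = 198.9 t; yield = 90.95%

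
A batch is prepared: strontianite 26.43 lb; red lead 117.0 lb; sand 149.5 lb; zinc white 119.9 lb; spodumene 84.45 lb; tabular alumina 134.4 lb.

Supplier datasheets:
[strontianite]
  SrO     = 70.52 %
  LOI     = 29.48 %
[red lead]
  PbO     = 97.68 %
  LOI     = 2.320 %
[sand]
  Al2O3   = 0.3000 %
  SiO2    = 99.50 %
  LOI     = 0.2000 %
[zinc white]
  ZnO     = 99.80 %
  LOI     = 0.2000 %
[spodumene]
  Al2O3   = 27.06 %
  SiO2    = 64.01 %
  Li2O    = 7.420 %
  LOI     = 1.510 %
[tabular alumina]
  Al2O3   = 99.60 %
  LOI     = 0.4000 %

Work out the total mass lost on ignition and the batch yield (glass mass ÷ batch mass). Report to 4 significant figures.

The intermediate values are shown, rounded to 4 significant figures, when written out; the working math maintains exact precision through every step; a single rounding produces every reported value. The derived quantities are recomputed at exact precision (glass mass, the six compositions, yield, LOI, totals) from the weighed amounts for 618.8 lb of glass as they appear in problem or answer.
Material-by-material LOI:
  strontianite: 26.43 × 0.2948 = 7.792 lb
  red lead: 117.0 × 0.02320 = 2.714 lb
  sand: 149.5 × 0.002000 = 0.2990 lb
  zinc white: 119.9 × 0.002000 = 0.2398 lb
  spodumene: 84.45 × 0.01510 = 1.275 lb
  tabular alumina: 134.4 × 0.004000 = 0.5376 lb
Total LOI = 12.86 lb
Glass = batch − LOI = 631.7 − 12.86 = 618.8 lb

LOI loss = 12.86 lb; glass = 618.8 lb; yield = 97.96%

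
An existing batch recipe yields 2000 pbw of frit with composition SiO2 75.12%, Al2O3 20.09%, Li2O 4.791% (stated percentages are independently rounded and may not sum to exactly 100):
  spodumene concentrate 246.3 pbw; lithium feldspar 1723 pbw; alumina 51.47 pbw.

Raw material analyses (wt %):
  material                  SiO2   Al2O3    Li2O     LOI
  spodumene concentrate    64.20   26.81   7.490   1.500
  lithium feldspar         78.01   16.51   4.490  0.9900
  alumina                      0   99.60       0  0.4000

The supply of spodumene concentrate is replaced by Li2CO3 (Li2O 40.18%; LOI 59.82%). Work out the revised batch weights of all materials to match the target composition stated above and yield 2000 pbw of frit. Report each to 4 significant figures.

Revised batch per 2000 pbw frit:
  Li2CO3: 23.26 pbw
  lithium feldspar: 1926 pbw
  alumina: 84.17 pbw
Total batch = 2033 pbw; LOI loss = 33.32 pbw

All arithmetic maintains full precision at all times. The intermediate values are shown, with 4-significant-figure rounding, in the printout — every reported result is rounded a single time. Derived quantities (yield, the totals, ignition loss, net glass mass, the three compositions) are recomputed from the batch weights on 2000 pbw of glass at full float precision, exactly as shown in the problem or answer text.
The oxide mass targets at 2000 pbw frit:
  SiO2: 75.12% × 2000 = 1502 pbw
  Al2O3: 20.09% × 2000 = 401.8 pbw
  Li2O: 4.791% × 2000 = 95.82 pbw
Mass-balance tally per oxide given the weights on record, per the basis as stated (every target is met by its sum net of answer rounding effects):
  SiO2: 1926·0.7801 = 1502 pbw (target 1502 pbw)
  Al2O3: 1926·0.1651 + 84.17·0.9960 = 401.8 pbw (target 401.8 pbw)
  Li2O: 23.26·0.4018 + 1926·0.04490 = 95.82 pbw (target 95.82 pbw)
Mass balance on the glass: total batch − LOI = 2000 pbw (per-oxide target masses sum to 2000 pbw; versus the stated basis of 2000 pbw — differing by rounding only).
Batch total: Σ batch = 2033 pbw; loss to ignition Σ batch·LOI = 33.32 pbw; yield = glass ÷ total batch = 98.36%.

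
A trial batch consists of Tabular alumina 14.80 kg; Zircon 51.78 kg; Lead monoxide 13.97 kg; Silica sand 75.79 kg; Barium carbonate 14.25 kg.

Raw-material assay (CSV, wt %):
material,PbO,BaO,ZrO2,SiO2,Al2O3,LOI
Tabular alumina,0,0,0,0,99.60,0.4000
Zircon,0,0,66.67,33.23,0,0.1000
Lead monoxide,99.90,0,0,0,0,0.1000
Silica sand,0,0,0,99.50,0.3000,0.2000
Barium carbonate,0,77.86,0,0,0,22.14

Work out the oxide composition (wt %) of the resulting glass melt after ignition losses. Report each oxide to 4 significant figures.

Intermediates appear (rounded to 4 significant digits) when written out; each numeric step runs at exact precision all the way through. Every reported result is rounded just once. The derived quantities (the yield, glass mass, the totals, five oxide percentages, LOI) are computed from the weighed amounts per 167.2 kg of glass at full precision as given in problem or answer.
Oxide-by-oxide delivered mass:
  PbO: 13.97·0.9990 = 13.96 kg
  BaO: 14.25·0.7786 = 11.10 kg
  ZrO2: 51.78·0.6667 = 34.52 kg
  SiO2: 51.78·0.3323 + 75.79·0.9950 = 92.62 kg
  Al2O3: 14.80·0.9960 + 75.79·0.003000 = 14.97 kg
LOI: 14.80·0.004000 + 51.78·0.001000 + 13.97·0.001000 + 75.79·0.002000 + 14.25·0.2214 = 3.431 kg
Net of LOI, the glass mass = 170.6 − 3.431 = 167.2 kg (the oxide masses sum to this)
percent share: oxide ÷ glass, ×100

Glass mass = 167.2 kg (batch 170.6 − LOI 3.431).
Composition: PbO 8.349%, BaO 6.637%, ZrO2 20.65%, SiO2 55.41%, Al2O3 8.954%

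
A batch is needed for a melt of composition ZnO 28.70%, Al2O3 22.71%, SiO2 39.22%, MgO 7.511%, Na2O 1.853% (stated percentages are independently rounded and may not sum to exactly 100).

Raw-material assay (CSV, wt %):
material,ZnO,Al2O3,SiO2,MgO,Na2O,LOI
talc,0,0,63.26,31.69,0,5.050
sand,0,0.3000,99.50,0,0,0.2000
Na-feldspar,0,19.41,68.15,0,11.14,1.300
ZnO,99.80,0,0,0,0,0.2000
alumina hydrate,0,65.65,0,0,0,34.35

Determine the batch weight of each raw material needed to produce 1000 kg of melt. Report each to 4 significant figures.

Batch per 1000 kg melt:
  talc: 237.0 kg
  sand: 129.6 kg
  Na-feldspar: 166.3 kg
  ZnO: 287.6 kg
  alumina hydrate: 296.2 kg
Total batch = 1117 kg; LOI loss = 116.7 kg; yield = 89.55%

In-progress results appear (rounded to four significant digits) across the worked steps — every computation keeps full precision in all steps; a single rounding yields each reported number. Derived quantities are computed at full precision (yield, glass mass, five oxide percentages, totals, LOI) from the weighed amounts for 1000 kg of glass, as written in the question or the answer.
Oxide mass targets, per 1000 kg melt:
  ZnO: 28.70% × 1000 = 287.0 kg
  Al2O3: 22.71% × 1000 = 227.1 kg
  SiO2: 39.22% × 1000 = 392.2 kg
  MgO: 7.511% × 1000 = 75.11 kg
  Na2O: 1.853% × 1000 = 18.53 kg
Checking each oxide sum per the reported batch figures, per the basis as stated (sum by sum, the targets are met net of answer rounding effects):
  ZnO: 287.6·0.9980 = 287.0 kg (target 287.0 kg)
  Al2O3: 129.6·0.003000 + 166.3·0.1941 + 296.2·0.6565 = 227.1 kg (target 227.1 kg)
  SiO2: 237.0·0.6326 + 129.6·0.9950 + 166.3·0.6815 = 392.2 kg (target 392.2 kg)
  MgO: 237.0·0.3169 = 75.11 kg (target 75.11 kg)
  Na2O: 166.3·0.1114 = 18.53 kg (target 18.53 kg)
Glass mass check: batch Σ − ignition loss = 1000 kg (the Σ of target masses is 999.9 kg; stated basis 1000 kg — a pure rounding effect).
Whole-batch sum: Σ batch = 1117 kg; loss to ignition Σ batch·LOI = 116.7 kg; yield: glass divided by total = 89.55%.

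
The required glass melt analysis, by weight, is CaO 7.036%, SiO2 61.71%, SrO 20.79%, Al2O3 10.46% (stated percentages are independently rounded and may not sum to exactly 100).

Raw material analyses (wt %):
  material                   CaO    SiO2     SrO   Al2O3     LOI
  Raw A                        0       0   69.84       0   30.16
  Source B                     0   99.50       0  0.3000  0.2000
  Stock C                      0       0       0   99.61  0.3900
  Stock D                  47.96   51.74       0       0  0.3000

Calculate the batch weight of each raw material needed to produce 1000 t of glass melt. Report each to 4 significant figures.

The whole derivation runs at exact precision end to end; the intermediate values appear (rounded to four significant figures) alongside each step. Every reported figure takes exactly one rounding — derived quantities (totals, yield, the four compositions, glass mass, ignition loss) are recomputed using the weight values for 1000 t of glass at exact precision, exactly as printed in the question or the answer.
Per-oxide target masses for 1000 t glass melt:
  CaO: 7.036% × 1000 = 70.36 t
  SiO2: 61.71% × 1000 = 617.1 t
  SrO: 20.79% × 1000 = 207.9 t
  Al2O3: 10.46% × 1000 = 104.6 t
Sums-versus-targets review per the reported batch figures, at the basis given (summed amounts equal target values given rounding of the digits):
  CaO: 146.7·0.4796 = 70.36 t (target 70.36 t)
  SiO2: 543.9·0.9950 + 146.7·0.5174 = 617.1 t (target 617.1 t)
  SrO: 297.7·0.6984 = 207.9 t (target 207.9 t)
  Al2O3: 543.9·0.003000 + 103.4·0.9961 = 104.6 t (target 104.6 t)
Consistency of the glass mass: Σ batch − LOI loss = 1000 t (per-oxide target masses sum to 1000 t; versus the stated basis of 1000 t — rounding explains the deltas).
Summing the batch: Σ batch = 1092 t; the LOI term Σ batch·LOI equals 91.72 t; glass ÷ batch gives a yield of 91.60%.

Batch per 1000 t glass melt:
  Raw A: 297.7 t
  Source B: 543.9 t
  Stock C: 103.4 t
  Stock D: 146.7 t
Total batch = 1092 t; LOI loss = 91.72 t; yield = 91.60%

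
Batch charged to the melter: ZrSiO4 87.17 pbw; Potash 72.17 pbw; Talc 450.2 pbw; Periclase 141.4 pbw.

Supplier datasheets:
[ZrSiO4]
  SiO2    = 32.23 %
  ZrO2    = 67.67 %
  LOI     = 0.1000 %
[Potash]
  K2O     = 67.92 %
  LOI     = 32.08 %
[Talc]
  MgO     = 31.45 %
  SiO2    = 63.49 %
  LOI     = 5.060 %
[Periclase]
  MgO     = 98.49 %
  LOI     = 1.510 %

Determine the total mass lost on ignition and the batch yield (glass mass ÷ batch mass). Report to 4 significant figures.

Intermediates are printed (rounded to 4 significant figures) on the page; each numeric step holds full float precision through every step. A single rounding finalizes every reported value — all derived quantities are computed in exact precision (yield, the totals, the four compositions, net glass mass, LOI) using the weight values at 702.8 pbw of glass precisely as stated by the problem or the answer.
Material-by-material LOI:
  ZrSiO4: 87.17 × 0.001000 = 0.08717 pbw
  Potash: 72.17 × 0.3208 = 23.15 pbw
  Talc: 450.2 × 0.05060 = 22.78 pbw
  Periclase: 141.4 × 0.01510 = 2.135 pbw
Total LOI = 48.15 pbw
Glass = batch − LOI = 750.9 − 48.15 = 702.8 pbw

LOI loss = 48.15 pbw; glass = 702.8 pbw; yield = 93.59%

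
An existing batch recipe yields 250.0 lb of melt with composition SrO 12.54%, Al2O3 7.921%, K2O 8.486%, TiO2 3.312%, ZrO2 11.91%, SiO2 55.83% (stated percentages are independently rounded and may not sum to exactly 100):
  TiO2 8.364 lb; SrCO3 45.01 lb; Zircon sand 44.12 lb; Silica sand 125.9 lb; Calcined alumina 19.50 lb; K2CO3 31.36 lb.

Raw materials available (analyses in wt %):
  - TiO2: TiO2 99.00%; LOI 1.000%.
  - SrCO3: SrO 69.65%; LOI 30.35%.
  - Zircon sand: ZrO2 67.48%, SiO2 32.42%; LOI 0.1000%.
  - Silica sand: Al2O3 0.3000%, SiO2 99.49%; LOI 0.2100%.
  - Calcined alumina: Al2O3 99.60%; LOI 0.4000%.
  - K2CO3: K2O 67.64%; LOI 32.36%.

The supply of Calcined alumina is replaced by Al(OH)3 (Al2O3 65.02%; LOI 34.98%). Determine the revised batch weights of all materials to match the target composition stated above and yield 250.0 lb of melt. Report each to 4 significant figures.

Revised batch per 250.0 lb melt:
  TiO2: 8.364 lb
  SrCO3: 45.01 lb
  Zircon sand: 44.12 lb
  Silica sand: 125.9 lb
  Al(OH)3: 29.88 lb
  K2CO3: 31.36 lb
Total batch = 284.6 lb; LOI loss = 34.65 lb

Values along the way are shown, rounded to four significant figures, across the worked steps; the whole derivation holds exact precision through the solve. Every reported value sees exactly one rounding. All derived quantities are re-derived in exact precision (the totals, net glass mass, the yield, LOI, the six compositions) using the weight values at 250.0 lb of glass as quoted within the question or the answer.
Target oxide masses per 250.0 lb melt:
  SrO: 12.54% × 250.0 = 31.35 lb
  Al2O3: 7.921% × 250.0 = 19.80 lb
  K2O: 8.486% × 250.0 = 21.22 lb
  TiO2: 3.312% × 250.0 = 8.280 lb
  ZrO2: 11.91% × 250.0 = 29.78 lb
  SiO2: 55.83% × 250.0 = 139.6 lb
Mass-balance tally per oxide applying the batch weights above, against the basis in use (oxide sums agree with the targets modulo rounding of the values):
  SrO: 45.01·0.6965 = 31.35 lb (target 31.35 lb)
  Al2O3: 125.9·0.003000 + 29.88·0.6502 = 19.81 lb (target 19.80 lb)
  K2O: 31.36·0.6764 = 21.21 lb (target 21.22 lb)
  TiO2: 8.364·0.9900 = 8.280 lb (target 8.280 lb)
  ZrO2: 44.12·0.6748 = 29.77 lb (target 29.78 lb)
  SiO2: 44.12·0.3242 + 125.9·0.9949 = 139.6 lb (target 139.6 lb)
Glass-mass closure: batch total minus LOI = 250.0 lb (summing oxide targets gives 250.0 lb; the stated basis being 250.0 lb — differing by rounding only).
Adding the batch up: Σ batch = 284.6 lb; loss to ignition Σ batch·LOI = 34.65 lb; yield: glass divided by total = 87.83%.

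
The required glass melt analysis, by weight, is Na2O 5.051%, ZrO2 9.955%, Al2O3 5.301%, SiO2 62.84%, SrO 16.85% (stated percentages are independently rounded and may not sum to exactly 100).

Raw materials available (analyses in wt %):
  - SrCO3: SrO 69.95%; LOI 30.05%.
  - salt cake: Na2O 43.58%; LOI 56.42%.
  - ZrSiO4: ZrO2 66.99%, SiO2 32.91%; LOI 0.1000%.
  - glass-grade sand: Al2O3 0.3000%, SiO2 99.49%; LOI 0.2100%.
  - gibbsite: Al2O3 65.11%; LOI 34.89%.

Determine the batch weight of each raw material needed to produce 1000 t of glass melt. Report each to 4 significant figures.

Intermediates are displayed, rounded to four significant figures, across the worked steps — all arithmetic runs at exact precision throughout — a single rounding produces each reported value. The derived quantities, which include glass mass, yield, the five compositions, totals, LOI, are re-derived in exact precision, exactly as shown in problem or answer, from the batch weights at 1000 t of glass.
Oxide-by-oxide targets in 1000 t glass melt:
  Na2O: 5.051% × 1000 = 50.51 t
  ZrO2: 9.955% × 1000 = 99.55 t
  Al2O3: 5.301% × 1000 = 53.01 t
  SiO2: 62.84% × 1000 = 628.4 t
  SrO: 16.85% × 1000 = 168.5 t
Per-oxide balance check working from each reported weight, per the basis as stated (summed amounts equal target values up to rounding of the answer):
  Na2O: 115.9·0.4358 = 50.51 t (target 50.51 t)
  ZrO2: 148.6·0.6699 = 99.55 t (target 99.55 t)
  Al2O3: 582.5·0.003000 + 78.73·0.6511 = 53.01 t (target 53.01 t)
  SiO2: 148.6·0.3291 + 582.5·0.9949 = 628.4 t (target 628.4 t)
  SrO: 240.9·0.6995 = 168.5 t (target 168.5 t)
Glass mass check: total batch − LOI = 1000 t (summing oxide targets gives 1000 t; stated basis 1000 t — deltas are rounding alone).
Adding the batch up: Σ batch = 1167 t; LOI loss = Σ batch·LOI = 166.6 t; as yield: glass ÷ batch → 85.72%.

Batch per 1000 t glass melt:
  SrCO3: 240.9 t
  salt cake: 115.9 t
  ZrSiO4: 148.6 t
  glass-grade sand: 582.5 t
  gibbsite: 78.73 t
Total batch = 1167 t; LOI loss = 166.6 t; yield = 85.72%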